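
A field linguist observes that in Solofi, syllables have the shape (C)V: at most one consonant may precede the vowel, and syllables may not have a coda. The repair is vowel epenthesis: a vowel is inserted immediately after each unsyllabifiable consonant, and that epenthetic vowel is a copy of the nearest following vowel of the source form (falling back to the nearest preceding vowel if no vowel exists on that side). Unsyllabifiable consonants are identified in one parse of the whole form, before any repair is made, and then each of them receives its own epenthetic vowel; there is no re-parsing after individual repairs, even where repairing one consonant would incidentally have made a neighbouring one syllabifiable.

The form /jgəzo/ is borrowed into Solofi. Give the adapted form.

Under (C)V, the unsyllabifiable consonants are /j/ (no codas are permitted; onsets are limited to one consonant).
Epenthesis after each stranded consonant: /j/ → /jə/.

jəgəzo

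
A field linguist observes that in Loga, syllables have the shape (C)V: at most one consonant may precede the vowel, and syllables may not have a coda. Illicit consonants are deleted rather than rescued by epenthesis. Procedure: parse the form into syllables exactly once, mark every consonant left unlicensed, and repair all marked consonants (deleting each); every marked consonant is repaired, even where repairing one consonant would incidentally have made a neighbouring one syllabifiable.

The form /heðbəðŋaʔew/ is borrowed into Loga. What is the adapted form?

hebəŋaʔe

Under (C)V, the unsyllabifiable consonants are /ð/, /ð/, /w/ (no codas are permitted; onsets are limited to one consonant).
Deleting the stranded consonants removes /ð/, /ð/, /w/.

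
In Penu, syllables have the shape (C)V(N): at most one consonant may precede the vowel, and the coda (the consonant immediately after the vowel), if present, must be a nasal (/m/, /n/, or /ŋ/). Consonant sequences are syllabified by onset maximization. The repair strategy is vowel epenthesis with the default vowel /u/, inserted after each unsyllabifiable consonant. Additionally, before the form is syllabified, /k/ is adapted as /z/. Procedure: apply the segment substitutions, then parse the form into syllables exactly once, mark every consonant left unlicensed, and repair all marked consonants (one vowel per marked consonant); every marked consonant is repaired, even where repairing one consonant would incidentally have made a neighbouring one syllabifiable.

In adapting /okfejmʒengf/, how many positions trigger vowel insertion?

5

After substitution the input is /ozfejmʒengf/.
The unsyllabifiable consonants are /z/, /j/, /m/, /g/, /f/; each receives one epenthetic vowel.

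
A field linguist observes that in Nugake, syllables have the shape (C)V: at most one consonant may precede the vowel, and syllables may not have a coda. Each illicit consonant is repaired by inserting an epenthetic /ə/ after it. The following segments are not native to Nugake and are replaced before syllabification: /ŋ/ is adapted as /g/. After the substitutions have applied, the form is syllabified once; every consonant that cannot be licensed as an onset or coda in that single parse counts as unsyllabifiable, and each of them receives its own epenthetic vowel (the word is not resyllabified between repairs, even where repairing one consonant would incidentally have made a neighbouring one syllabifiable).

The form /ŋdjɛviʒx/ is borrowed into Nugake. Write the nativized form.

gədəjɛviʒəxə

Substitution: /ŋ/ → /g/, giving /gdjɛviʒx/.
Under (C)V, the unsyllabifiable consonants are /g/, /d/, /ʒ/, /x/ (no codas are permitted; onsets are limited to one consonant).
Each unlicensed consonant becomes the onset of a new syllable: /g/ → /gə/, /d/ → /də/, /ʒ/ → /ʒə/, /x/ → /xə/.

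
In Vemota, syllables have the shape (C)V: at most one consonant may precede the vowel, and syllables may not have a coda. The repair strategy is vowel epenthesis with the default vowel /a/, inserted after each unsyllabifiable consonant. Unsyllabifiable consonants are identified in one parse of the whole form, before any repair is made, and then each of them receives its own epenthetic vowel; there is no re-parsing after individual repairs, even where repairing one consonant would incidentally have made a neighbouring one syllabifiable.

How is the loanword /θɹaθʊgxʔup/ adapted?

θaɹaθʊgaxaʔupa

Syllabifying with onset maximization leaves /θ/, /g/, /x/, /p/ stranded (no codas are permitted; onsets are limited to one consonant).
Epenthesis after each stranded consonant: /θ/ → /θa/, /g/ → /ga/, /x/ → /xa/, /p/ → /pa/.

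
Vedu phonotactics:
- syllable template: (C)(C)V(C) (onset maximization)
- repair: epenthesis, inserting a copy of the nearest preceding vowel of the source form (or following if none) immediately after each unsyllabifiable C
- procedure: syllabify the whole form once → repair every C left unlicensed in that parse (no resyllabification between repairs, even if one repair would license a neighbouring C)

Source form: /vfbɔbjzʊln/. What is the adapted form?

vɔfbɔbjzʊlnʊ

The consonants /v/, /n/ cannot be parsed into a legal (C)(C)V(C) syllable (at most one coda consonant is licensed; onsets may contain at most 2 consonants).
Epenthesis after each stranded consonant: /v/ → /vɔ/, /n/ → /nʊ/.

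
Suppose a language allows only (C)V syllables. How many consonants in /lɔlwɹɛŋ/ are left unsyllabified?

Under (C)V, the unsyllabifiable consonants are /l/, /w/, /ŋ/ (no codas are permitted; onsets are limited to one consonant).

3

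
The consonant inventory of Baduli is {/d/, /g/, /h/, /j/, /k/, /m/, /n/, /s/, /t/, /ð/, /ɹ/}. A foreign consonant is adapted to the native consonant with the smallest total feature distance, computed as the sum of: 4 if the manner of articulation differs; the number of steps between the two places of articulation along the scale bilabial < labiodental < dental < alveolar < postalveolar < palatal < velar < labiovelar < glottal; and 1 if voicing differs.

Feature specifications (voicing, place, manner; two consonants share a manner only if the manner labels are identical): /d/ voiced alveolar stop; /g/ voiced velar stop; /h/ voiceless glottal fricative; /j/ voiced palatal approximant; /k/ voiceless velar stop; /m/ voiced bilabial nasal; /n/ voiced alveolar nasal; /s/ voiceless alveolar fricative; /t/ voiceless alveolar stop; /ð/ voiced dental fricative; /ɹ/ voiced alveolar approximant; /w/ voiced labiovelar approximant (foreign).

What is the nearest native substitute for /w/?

j

/j/ is closest: same manner (approximant), place distance 2 (labiovelar→palatal), same voicing; total 2. Next closest is /ɹ/ at distance 4.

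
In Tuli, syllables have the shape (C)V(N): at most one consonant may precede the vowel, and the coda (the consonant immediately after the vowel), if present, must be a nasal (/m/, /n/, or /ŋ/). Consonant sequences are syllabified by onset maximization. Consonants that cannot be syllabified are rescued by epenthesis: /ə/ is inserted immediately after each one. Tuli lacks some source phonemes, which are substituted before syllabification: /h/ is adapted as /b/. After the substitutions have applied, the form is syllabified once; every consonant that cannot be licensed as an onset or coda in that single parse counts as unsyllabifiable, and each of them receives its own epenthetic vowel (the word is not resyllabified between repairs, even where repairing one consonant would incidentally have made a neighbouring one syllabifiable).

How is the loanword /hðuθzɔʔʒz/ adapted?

Substitution: /h/ → /b/, giving /bðuθzɔʔʒz/.
Syllabifying with onset maximization leaves /b/, /θ/, /ʔ/, /ʒ/, /z/ stranded (only a nasal (/m/, /n/, or /ŋ/) is licensed in coda position; onsets are limited to one consonant).
Epenthesis after each stranded consonant: /b/ → /bə/, /θ/ → /θə/, /ʔ/ → /ʔə/, /ʒ/ → /ʒə/, /z/ → /zə/.

bəðuθəzɔʔəʒəzə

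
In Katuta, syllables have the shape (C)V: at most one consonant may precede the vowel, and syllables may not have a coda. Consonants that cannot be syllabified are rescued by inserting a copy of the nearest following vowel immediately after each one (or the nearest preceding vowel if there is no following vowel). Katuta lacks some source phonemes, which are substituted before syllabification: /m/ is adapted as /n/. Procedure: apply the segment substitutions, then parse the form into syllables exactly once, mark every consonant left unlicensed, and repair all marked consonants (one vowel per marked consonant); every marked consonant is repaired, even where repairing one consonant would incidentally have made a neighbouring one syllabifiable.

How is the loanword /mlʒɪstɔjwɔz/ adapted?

nɪlɪʒɪsɔtɔjɔwɔzɔ

Substitution: /m/ → /n/, giving /nlʒɪstɔjwɔz/.
Under (C)V, the unsyllabifiable consonants are /n/, /l/, /s/, /j/, /z/ (no codas are permitted; onsets are limited to one consonant).
Epenthesis after each stranded consonant: /n/ → /nɪ/, /l/ → /lɪ/, /s/ → /sɔ/, /j/ → /jɔ/, /z/ → /zɔ/.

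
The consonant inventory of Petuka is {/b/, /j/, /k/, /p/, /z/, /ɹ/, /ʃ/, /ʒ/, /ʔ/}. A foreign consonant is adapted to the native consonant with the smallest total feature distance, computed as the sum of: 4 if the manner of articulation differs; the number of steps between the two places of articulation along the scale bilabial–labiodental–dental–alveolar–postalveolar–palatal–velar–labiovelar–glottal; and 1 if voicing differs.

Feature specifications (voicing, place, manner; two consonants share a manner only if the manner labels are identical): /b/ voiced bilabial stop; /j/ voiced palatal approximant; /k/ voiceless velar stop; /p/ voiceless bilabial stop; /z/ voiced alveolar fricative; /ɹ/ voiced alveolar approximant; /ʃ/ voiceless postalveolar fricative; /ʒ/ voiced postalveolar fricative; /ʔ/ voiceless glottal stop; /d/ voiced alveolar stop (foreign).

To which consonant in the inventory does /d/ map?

b

/b/ is closest: same manner (stop), place distance 3 (alveolar→bilabial), same voicing; total 3. Next closest is /k/ at distance 4.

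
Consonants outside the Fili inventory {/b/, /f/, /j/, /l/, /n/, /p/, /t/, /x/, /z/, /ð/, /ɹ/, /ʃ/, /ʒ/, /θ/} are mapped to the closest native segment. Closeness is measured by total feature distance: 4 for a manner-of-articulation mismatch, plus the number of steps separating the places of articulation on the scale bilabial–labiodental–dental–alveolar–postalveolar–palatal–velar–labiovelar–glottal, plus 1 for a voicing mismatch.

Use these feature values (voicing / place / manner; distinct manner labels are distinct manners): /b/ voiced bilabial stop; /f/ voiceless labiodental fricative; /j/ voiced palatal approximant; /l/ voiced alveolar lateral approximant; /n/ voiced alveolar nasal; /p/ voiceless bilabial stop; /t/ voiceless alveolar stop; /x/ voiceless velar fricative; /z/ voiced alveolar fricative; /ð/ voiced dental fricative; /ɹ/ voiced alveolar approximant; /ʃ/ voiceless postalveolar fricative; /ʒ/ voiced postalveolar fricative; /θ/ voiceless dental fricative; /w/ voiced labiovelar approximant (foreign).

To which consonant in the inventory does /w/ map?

j

/j/ is closest: same manner (approximant), place distance 2 (labiovelar→palatal), same voicing; total 2. Next closest is /ɹ/ at distance 4.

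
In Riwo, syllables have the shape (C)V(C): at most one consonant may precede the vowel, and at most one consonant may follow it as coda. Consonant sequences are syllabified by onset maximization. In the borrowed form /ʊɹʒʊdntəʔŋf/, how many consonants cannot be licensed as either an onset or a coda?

3

The consonants /n/, /ŋ/, /f/ cannot be parsed into a legal (C)V(C) syllable (at most one coda consonant is licensed; onsets are limited to one consonant).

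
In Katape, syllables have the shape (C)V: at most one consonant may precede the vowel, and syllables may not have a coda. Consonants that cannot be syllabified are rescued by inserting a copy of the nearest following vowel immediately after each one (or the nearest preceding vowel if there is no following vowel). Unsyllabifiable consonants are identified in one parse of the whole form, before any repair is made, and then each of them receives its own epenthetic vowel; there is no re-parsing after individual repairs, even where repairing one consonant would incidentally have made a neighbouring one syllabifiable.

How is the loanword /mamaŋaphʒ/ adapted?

mamaŋapahaʒa

Under (C)V, the unsyllabifiable consonants are /p/, /h/, /ʒ/ (no codas are permitted; onsets are limited to one consonant).
Epenthesis after each stranded consonant: /p/ → /pa/, /h/ → /ha/, /ʒ/ → /ʒa/.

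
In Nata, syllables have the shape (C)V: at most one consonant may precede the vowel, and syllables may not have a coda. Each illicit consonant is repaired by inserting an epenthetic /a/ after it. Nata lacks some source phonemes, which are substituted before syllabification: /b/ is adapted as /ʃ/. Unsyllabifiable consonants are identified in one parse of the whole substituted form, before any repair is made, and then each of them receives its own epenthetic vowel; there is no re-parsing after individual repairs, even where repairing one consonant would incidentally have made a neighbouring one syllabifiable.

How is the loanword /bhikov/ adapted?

ʃahikova

Substitution: /b/ → /ʃ/, giving /ʃhikov/.
Syllabifying with onset maximization leaves /ʃ/, /v/ stranded (no codas are permitted; onsets are limited to one consonant).
Inserting the epenthetic vowel yields /ʃ/ → /ʃa/, /v/ → /va/.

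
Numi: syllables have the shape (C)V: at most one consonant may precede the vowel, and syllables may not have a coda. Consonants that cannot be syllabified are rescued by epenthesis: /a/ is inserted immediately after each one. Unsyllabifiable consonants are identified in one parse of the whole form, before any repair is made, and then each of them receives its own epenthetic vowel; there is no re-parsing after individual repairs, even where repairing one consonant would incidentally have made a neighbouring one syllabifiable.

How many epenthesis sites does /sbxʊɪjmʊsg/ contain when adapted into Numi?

The unsyllabifiable consonants are /s/, /b/, /j/, /s/, /g/; each receives one epenthetic vowel.

5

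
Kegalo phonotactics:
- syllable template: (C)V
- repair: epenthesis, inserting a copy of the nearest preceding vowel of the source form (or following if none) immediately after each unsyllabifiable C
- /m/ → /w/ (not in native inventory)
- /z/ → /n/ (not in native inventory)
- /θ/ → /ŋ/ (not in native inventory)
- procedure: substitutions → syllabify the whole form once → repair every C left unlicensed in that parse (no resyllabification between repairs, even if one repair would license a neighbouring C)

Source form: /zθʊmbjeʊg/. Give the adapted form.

Substitution: /z/ → /n/, /θ/ → /ŋ/, /m/ → /w/, giving /nŋʊwbjeʊg/.
Syllabifying with onset maximization leaves /n/, /w/, /b/, /g/ stranded (no codas are permitted; onsets are limited to one consonant).
Inserting the epenthetic vowel yields /n/ → /nʊ/, /w/ → /wʊ/, /b/ → /bʊ/, /g/ → /gʊ/.

nʊŋʊwʊbʊjeʊgʊ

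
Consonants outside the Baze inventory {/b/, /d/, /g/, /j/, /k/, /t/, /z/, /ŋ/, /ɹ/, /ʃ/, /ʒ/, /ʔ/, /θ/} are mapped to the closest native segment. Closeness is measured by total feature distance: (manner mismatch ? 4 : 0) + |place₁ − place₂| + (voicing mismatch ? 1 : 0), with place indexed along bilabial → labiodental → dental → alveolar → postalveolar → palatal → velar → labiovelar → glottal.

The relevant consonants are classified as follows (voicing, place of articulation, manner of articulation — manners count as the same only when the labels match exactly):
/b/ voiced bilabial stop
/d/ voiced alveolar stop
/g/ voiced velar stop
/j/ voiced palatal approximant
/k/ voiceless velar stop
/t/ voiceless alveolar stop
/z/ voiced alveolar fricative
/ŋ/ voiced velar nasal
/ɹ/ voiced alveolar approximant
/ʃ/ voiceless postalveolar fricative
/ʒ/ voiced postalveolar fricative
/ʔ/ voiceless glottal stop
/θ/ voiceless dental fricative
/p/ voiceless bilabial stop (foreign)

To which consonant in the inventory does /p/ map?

b

/b/ is closest: same manner (stop), place distance 0 (bilabial→bilabial), voicing differs (+1); total 1. Next closest is /t/ at distance 3.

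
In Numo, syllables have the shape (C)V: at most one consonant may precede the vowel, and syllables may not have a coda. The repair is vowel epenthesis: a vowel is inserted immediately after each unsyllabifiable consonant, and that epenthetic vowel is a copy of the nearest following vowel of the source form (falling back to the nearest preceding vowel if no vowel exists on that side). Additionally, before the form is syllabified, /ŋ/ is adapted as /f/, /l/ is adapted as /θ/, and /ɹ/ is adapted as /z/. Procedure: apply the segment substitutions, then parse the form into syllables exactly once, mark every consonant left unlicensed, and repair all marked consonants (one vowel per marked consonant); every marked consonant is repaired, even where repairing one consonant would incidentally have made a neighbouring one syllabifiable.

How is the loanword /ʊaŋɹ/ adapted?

ʊafaza

Substitution: /ŋ/ → /f/, /ɹ/ → /z/, giving /ʊafz/.
Under (C)V, the unsyllabifiable consonants are /f/, /z/ (no codas are permitted; onsets are limited to one consonant).
Each unlicensed consonant becomes the onset of a new syllable: /f/ → /fa/, /z/ → /za/.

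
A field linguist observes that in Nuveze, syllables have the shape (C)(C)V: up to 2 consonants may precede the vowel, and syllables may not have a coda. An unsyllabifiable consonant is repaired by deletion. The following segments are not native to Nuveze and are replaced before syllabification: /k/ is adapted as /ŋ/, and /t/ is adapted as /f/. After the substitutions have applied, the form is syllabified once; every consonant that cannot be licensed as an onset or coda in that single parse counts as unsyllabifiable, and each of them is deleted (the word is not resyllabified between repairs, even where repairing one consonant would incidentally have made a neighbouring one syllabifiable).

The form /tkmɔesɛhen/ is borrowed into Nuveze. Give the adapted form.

Substitution: /t/ → /f/, /k/ → /ŋ/, giving /fŋmɔesɛhen/.
Syllabifying with onset maximization leaves /f/, /n/ stranded (no codas are permitted; onsets may contain at most 2 consonants).
Deletion applies to /f/, /n/.

ŋmɔesɛhe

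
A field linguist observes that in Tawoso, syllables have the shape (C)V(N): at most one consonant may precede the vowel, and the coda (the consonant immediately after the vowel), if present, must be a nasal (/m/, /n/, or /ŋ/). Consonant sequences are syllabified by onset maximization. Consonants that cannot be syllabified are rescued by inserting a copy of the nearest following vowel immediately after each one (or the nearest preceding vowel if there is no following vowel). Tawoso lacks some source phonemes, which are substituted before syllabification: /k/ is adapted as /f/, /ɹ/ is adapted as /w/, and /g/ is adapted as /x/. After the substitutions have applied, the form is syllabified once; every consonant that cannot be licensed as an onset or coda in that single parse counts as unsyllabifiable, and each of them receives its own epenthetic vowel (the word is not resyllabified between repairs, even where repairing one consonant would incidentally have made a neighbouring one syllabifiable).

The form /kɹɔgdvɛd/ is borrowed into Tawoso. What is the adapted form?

fɔwɔxɛdɛvɛdɛ

Substitution: /k/ → /f/, /ɹ/ → /w/, /g/ → /x/, giving /fwɔxdvɛd/.
Under (C)V(N), the unsyllabifiable consonants are /f/, /x/, /d/, /d/ (only a nasal (/m/, /n/, or /ŋ/) is licensed in coda position; onsets are limited to one consonant).
Each unlicensed consonant becomes the onset of a new syllable: /f/ → /fɔ/, /x/ → /xɛ/, /d/ → /dɛ/, /d/ → /dɛ/.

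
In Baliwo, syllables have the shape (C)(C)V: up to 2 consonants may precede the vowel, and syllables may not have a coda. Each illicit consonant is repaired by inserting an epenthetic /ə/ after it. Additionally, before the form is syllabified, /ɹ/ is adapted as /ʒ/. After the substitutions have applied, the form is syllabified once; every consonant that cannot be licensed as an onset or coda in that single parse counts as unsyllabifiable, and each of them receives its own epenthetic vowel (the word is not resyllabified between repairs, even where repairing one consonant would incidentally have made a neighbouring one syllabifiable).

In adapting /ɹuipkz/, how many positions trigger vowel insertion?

After substitution the input is /ʒuipkz/.
The unsyllabifiable consonants are /p/, /k/, /z/; each receives one epenthetic vowel.

3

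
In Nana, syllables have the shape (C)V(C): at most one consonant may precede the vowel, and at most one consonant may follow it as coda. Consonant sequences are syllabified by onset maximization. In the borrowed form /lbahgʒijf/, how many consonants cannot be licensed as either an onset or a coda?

3

Syllabifying with onset maximization leaves /l/, /g/, /f/ stranded (at most one coda consonant is licensed; onsets are limited to one consonant).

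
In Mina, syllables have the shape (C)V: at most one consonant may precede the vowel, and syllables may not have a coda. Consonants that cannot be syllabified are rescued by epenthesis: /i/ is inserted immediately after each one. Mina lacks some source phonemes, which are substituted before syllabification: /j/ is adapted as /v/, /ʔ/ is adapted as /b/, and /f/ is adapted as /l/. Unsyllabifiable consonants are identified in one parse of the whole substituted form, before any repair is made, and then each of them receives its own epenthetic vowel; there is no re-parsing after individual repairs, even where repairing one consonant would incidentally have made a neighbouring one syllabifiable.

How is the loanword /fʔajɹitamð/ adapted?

libaviɹitamiði

Substitution: /f/ → /l/, /ʔ/ → /b/, /j/ → /v/, giving /lbavɹitamð/.
The consonants /l/, /v/, /m/, /ð/ cannot be parsed into a legal (C)V syllable (no codas are permitted; onsets are limited to one consonant).
Inserting the epenthetic vowel yields /l/ → /li/, /v/ → /vi/, /m/ → /mi/, /ð/ → /ði/.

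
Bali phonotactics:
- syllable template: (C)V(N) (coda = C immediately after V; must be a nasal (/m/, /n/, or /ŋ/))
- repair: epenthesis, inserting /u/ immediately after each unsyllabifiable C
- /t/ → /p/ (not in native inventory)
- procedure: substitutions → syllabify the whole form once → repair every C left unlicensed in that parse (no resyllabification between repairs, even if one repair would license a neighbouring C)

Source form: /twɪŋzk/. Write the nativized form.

puwɪŋzuku

Substitution: /t/ → /p/, giving /pwɪŋzk/.
The consonants /p/, /z/, /k/ cannot be parsed into a legal (C)V(N) syllable (only a nasal (/m/, /n/, or /ŋ/) is licensed in coda position; onsets are limited to one consonant).
Inserting the epenthetic vowel yields /p/ → /pu/, /z/ → /zu/, /k/ → /ku/.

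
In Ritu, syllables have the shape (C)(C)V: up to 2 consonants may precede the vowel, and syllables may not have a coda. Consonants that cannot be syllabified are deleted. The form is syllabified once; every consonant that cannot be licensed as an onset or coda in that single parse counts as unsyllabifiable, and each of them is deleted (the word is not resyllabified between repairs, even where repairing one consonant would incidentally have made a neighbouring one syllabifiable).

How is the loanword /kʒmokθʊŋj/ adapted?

ʒmokθʊ

The consonants /k/, /ŋ/, /j/ cannot be parsed into a legal (C)(C)V syllable (no codas are permitted; onsets may contain at most 2 consonants).
Each unlicensed consonant is deleted: /k/, /ŋ/, /j/.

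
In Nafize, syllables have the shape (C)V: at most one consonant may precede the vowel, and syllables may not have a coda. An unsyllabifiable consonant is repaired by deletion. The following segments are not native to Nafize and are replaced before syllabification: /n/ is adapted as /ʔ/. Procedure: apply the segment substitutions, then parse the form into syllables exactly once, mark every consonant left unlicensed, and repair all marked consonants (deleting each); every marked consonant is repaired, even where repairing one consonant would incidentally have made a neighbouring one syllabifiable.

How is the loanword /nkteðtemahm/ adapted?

Substitution: /n/ → /ʔ/, giving /ʔkteðtemahm/.
Under (C)V, the unsyllabifiable consonants are /ʔ/, /k/, /ð/, /h/, /m/ (no codas are permitted; onsets are limited to one consonant).
Deleting the stranded consonants removes /ʔ/, /k/, /ð/, /h/, /m/.

tetema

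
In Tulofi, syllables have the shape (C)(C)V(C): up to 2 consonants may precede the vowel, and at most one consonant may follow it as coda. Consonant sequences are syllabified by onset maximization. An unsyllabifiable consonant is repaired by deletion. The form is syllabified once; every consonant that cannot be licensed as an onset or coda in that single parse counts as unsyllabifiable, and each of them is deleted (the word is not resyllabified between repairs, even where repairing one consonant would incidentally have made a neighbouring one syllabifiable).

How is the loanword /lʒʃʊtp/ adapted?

Under (C)(C)V(C), the unsyllabifiable consonants are /l/, /p/ (at most one coda consonant is licensed; onsets may contain at most 2 consonants).
Deletion applies to /l/, /p/.

ʒʃʊt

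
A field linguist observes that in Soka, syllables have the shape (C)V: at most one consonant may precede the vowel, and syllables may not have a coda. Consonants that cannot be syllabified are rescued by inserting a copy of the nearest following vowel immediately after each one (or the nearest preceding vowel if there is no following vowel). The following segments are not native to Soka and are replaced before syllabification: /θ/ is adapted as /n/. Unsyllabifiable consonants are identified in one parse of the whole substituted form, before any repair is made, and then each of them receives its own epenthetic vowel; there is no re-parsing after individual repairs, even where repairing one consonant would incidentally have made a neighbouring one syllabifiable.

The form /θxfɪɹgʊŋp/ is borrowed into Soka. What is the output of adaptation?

Substitution: /θ/ → /n/, giving /nxfɪɹgʊŋp/.
Syllabifying with onset maximization leaves /n/, /x/, /ɹ/, /ŋ/, /p/ stranded (no codas are permitted; onsets are limited to one consonant).
Epenthesis after each stranded consonant: /n/ → /nɪ/, /x/ → /xɪ/, /ɹ/ → /ɹʊ/, /ŋ/ → /ŋʊ/, /p/ → /pʊ/.

nɪxɪfɪɹʊgʊŋʊpʊ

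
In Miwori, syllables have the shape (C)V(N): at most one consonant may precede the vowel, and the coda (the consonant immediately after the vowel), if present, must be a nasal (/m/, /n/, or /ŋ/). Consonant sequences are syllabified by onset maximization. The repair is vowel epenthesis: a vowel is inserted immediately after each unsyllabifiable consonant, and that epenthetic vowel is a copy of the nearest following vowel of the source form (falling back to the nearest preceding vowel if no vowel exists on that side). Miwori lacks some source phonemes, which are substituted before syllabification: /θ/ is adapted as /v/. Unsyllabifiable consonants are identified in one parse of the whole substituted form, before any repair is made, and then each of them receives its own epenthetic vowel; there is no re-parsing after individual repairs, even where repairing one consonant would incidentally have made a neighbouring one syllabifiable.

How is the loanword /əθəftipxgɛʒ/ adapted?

əvəfitipɛxɛgɛʒɛ

Substitution: /θ/ → /v/, giving /əvəftipxgɛʒ/.
The consonants /f/, /p/, /x/, /ʒ/ cannot be parsed into a legal (C)V(N) syllable (only a nasal (/m/, /n/, or /ŋ/) is licensed in coda position; onsets are limited to one consonant).
Inserting the epenthetic vowel yields /f/ → /fi/, /p/ → /pɛ/, /x/ → /xɛ/, /ʒ/ → /ʒɛ/.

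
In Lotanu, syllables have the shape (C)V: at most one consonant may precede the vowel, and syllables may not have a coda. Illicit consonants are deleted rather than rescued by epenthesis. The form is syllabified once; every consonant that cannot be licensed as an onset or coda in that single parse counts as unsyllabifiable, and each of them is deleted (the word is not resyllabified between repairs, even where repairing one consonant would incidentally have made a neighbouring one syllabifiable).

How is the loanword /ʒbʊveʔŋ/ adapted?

Under (C)V, the unsyllabifiable consonants are /ʒ/, /ʔ/, /ŋ/ (no codas are permitted; onsets are limited to one consonant).
Deleting the stranded consonants removes /ʒ/, /ʔ/, /ŋ/.

bʊve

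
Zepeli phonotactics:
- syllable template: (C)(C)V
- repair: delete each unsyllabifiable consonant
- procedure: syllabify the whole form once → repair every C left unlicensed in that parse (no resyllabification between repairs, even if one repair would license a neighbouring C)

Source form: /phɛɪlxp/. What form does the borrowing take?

phɛɪ

Under (C)(C)V, the unsyllabifiable consonants are /l/, /x/, /p/ (no codas are permitted; onsets may contain at most 2 consonants).
Deletion applies to /l/, /x/, /p/.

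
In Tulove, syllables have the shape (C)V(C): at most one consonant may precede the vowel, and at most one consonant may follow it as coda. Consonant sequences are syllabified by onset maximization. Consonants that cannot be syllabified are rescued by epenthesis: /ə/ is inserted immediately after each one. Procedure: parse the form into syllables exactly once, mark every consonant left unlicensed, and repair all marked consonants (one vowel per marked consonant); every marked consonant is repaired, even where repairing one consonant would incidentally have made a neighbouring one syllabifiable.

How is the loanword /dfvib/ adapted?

dəfəvib

The consonants /d/, /f/ cannot be parsed into a legal (C)V(C) syllable (at most one coda consonant is licensed; onsets are limited to one consonant).
Inserting the epenthetic vowel yields /d/ → /də/, /f/ → /fə/.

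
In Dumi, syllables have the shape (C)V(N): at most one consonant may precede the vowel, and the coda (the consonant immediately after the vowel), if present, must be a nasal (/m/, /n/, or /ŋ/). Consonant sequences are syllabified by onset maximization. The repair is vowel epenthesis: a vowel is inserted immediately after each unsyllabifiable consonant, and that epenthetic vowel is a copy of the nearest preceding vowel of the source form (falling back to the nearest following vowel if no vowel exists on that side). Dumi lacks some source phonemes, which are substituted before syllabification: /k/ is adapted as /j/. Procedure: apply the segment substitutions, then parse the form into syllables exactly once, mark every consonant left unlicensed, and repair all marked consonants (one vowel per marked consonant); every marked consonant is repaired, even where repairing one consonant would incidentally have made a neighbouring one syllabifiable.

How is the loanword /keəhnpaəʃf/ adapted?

Substitution: /k/ → /j/, giving /jeəhnpaəʃf/.
Under (C)V(N), the unsyllabifiable consonants are /h/, /n/, /ʃ/, /f/ (only a nasal (/m/, /n/, or /ŋ/) is licensed in coda position; onsets are limited to one consonant).
Each unlicensed consonant becomes the onset of a new syllable: /h/ → /hə/, /n/ → /nə/, /ʃ/ → /ʃə/, /f/ → /fə/.

jeəhənəpaəʃəfə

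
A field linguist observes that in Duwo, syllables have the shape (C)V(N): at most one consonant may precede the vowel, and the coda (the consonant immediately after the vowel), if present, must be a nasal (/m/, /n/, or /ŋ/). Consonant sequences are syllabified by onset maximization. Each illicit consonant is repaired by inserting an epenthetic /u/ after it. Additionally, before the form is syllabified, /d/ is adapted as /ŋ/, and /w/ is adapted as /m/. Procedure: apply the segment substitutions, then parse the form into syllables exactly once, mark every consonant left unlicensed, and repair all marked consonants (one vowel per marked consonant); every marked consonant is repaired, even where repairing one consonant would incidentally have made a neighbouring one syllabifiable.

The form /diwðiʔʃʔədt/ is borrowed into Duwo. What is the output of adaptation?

Substitution: /d/ → /ŋ/, /w/ → /m/, giving /ŋimðiʔʃʔəŋt/.
Syllabifying with onset maximization leaves /ʔ/, /ʃ/, /t/ stranded (only a nasal (/m/, /n/, or /ŋ/) is licensed in coda position; onsets are limited to one consonant).
Epenthesis after each stranded consonant: /ʔ/ → /ʔu/, /ʃ/ → /ʃu/, /t/ → /tu/.

ŋimðiʔuʃuʔəŋtu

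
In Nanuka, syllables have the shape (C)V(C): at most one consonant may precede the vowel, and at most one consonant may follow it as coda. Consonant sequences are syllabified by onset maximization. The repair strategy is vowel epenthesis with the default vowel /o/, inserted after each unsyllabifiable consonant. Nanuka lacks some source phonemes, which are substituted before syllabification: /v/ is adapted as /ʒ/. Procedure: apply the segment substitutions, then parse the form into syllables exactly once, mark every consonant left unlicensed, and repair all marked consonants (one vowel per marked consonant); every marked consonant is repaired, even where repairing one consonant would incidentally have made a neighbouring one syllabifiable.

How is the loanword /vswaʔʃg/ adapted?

ʒosowaʔʃogo

Substitution: /v/ → /ʒ/, giving /ʒswaʔʃg/.
Under (C)V(C), the unsyllabifiable consonants are /ʒ/, /s/, /ʃ/, /g/ (at most one coda consonant is licensed; onsets are limited to one consonant).
Each unlicensed consonant becomes the onset of a new syllable: /ʒ/ → /ʒo/, /s/ → /so/, /ʃ/ → /ʃo/, /g/ → /go/.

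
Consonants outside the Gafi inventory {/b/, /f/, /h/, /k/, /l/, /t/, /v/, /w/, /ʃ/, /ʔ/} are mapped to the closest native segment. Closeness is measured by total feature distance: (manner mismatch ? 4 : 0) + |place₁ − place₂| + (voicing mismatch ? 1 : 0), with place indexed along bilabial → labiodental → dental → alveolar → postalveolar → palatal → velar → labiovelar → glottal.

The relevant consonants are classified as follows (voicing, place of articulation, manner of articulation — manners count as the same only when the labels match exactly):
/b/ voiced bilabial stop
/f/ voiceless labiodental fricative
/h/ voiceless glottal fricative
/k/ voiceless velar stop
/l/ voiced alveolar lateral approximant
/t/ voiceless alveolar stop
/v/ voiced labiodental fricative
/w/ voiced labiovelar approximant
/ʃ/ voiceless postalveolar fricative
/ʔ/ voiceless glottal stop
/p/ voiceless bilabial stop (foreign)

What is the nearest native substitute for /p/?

/b/ is closest: same manner (stop), place distance 0 (bilabial→bilabial), voicing differs (+1); total 1. Next closest is /t/ at distance 3.

b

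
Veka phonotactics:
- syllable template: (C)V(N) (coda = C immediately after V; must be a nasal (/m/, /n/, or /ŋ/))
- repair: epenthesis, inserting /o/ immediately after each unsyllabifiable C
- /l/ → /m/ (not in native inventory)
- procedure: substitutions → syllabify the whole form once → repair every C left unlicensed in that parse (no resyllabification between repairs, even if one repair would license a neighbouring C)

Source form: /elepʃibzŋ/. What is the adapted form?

emepoʃibozoŋo

Substitution: /l/ → /m/, giving /emepʃibzŋ/.
Under (C)V(N), the unsyllabifiable consonants are /p/, /b/, /z/, /ŋ/ (only a nasal (/m/, /n/, or /ŋ/) is licensed in coda position; onsets are limited to one consonant).
Inserting the epenthetic vowel yields /p/ → /po/, /b/ → /bo/, /z/ → /zo/, /ŋ/ → /ŋo/.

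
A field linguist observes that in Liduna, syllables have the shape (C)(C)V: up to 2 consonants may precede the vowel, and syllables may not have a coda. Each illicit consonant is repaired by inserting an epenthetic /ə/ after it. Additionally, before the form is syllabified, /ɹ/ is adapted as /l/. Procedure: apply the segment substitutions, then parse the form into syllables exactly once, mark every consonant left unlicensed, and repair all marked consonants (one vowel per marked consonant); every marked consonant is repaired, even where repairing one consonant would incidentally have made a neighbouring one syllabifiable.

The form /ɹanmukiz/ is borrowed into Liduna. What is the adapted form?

Substitution: /ɹ/ → /l/, giving /lanmukiz/.
The consonants /z/ cannot be parsed into a legal (C)(C)V syllable (no codas are permitted; onsets may contain at most 2 consonants).
Inserting the epenthetic vowel yields /z/ → /zə/.

lanmukizə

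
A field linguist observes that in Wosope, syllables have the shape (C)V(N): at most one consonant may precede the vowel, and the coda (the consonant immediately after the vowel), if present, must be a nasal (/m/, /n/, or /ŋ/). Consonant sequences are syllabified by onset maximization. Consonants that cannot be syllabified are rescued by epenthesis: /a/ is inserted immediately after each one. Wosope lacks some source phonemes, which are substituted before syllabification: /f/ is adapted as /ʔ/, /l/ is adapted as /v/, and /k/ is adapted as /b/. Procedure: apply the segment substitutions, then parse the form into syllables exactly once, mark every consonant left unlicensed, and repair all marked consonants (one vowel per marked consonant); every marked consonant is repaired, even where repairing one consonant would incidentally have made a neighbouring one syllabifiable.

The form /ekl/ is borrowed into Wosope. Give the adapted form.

ebava

Substitution: /k/ → /b/, /l/ → /v/, giving /ebv/.
Syllabifying with onset maximization leaves /b/, /v/ stranded (only a nasal (/m/, /n/, or /ŋ/) is licensed in coda position; onsets are limited to one consonant).
Epenthesis after each stranded consonant: /b/ → /ba/, /v/ → /va/.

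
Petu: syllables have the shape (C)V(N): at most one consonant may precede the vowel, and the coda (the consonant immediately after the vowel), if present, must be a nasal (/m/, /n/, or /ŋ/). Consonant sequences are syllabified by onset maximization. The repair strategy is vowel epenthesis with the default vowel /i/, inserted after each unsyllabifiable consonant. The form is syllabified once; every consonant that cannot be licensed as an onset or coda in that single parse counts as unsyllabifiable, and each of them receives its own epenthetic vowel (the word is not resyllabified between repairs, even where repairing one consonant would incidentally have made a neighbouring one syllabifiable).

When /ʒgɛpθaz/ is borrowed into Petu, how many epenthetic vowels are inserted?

The unsyllabifiable consonants are /ʒ/, /p/, /z/; each receives one epenthetic vowel.

3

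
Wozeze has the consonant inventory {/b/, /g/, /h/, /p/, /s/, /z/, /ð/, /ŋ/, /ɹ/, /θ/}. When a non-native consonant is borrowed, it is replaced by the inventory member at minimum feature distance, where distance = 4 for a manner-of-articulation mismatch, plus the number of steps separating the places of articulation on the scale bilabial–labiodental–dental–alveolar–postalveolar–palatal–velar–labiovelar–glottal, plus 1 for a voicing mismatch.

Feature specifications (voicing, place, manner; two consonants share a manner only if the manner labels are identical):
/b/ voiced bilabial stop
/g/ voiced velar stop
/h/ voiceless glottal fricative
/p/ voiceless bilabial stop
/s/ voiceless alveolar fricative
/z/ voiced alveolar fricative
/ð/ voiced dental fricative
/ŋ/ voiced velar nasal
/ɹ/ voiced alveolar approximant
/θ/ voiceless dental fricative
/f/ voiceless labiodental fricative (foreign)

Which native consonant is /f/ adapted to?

θ

/θ/ is closest: same manner (fricative), place distance 1 (labiodental→dental), same voicing; total 1. Next closest is /s/ at distance 2.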